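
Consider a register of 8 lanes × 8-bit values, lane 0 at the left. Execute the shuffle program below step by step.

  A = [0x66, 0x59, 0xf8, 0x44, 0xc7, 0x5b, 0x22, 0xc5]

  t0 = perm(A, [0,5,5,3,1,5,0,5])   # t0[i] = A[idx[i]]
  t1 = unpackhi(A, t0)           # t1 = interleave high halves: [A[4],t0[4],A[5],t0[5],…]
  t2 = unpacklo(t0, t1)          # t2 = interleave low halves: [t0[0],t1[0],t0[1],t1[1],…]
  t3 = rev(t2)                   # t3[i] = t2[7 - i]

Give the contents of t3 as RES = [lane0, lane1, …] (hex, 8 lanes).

RES = [0x5b, 0x44, 0x5b, 0x5b, 0x59, 0x5b, 0xc7, 0x66]

  t0: 66 5b 5b 44 59 5b 66 5b
  t1: c7 59 5b 5b 22 66 c5 5b
  t2: 66 c7 5b 59 5b 5b 44 5b
  t3: 5b 44 5b 5b 59 5b c7 66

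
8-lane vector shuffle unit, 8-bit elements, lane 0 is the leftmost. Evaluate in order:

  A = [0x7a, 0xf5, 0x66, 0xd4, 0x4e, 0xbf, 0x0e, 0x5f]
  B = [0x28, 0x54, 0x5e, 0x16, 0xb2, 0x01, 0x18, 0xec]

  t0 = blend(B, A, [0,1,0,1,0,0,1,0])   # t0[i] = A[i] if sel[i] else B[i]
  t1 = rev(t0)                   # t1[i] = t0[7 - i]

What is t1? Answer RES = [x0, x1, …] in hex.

RES = [0xec, 0x0e, 0x01, 0xb2, 0xd4, 0x5e, 0xf5, 0x28]

  t0: 28 f5 5e d4 b2 01 0e ec
  t1: ec 0e 01 b2 d4 5e f5 28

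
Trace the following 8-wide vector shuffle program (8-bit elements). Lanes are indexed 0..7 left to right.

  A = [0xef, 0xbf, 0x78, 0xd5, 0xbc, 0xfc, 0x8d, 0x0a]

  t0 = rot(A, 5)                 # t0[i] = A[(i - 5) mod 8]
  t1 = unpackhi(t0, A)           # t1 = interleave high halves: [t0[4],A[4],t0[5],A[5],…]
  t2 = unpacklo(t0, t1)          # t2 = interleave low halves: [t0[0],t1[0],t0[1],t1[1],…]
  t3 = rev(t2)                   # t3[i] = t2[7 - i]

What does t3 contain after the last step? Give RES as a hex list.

t0 = [0xd5, 0xbc, 0xfc, 0x8d, 0x0a, 0xef, 0xbf, 0x78]
t1 = [0x0a, 0xbc, 0xef, 0xfc, 0xbf, 0x8d, 0x78, 0x0a]
t2 = [0xd5, 0x0a, 0xbc, 0xbc, 0xfc, 0xef, 0x8d, 0xfc]
t3 = [0xfc, 0x8d, 0xef, 0xfc, 0xbc, 0xbc, 0x0a, 0xd5]

RES = [ 0xfc  0x8d  0xef  0xfc  0xbc  0xbc  0x0a  0xd5 ]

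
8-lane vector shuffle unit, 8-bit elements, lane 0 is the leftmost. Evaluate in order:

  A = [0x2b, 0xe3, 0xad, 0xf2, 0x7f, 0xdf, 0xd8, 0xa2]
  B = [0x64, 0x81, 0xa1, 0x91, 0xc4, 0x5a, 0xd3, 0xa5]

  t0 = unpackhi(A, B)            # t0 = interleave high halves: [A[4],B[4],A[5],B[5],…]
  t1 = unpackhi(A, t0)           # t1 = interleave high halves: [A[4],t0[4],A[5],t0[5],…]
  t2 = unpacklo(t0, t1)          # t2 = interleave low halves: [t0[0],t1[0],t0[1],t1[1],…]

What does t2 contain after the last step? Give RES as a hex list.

  t0: 7f c4 df 5a d8 d3 a2 a5
  t1: 7f d8 df d3 d8 a2 a2 a5
  t2: 7f 7f c4 d8 df df 5a d3

RES = [ 0x7f  0x7f  0xc4  0xd8  0xdf  0xdf  0x5a  0xd3 ]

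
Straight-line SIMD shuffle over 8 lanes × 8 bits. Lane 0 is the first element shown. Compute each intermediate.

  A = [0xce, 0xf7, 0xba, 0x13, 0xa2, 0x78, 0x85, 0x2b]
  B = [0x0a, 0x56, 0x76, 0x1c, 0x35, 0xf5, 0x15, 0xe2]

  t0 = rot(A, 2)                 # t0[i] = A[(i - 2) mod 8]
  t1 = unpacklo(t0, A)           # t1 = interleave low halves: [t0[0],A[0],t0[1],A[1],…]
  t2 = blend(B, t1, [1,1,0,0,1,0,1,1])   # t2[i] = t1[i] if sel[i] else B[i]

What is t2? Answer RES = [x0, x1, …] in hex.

RES = [0x85, 0xce, 0x76, 0x1c, 0xce, 0xf5, 0xf7, 0x13]

  t0: 85 2b ce f7 ba 13 a2 78
  t1: 85 ce 2b f7 ce ba f7 13
  t2: 85 ce 76 1c ce f5 f7 13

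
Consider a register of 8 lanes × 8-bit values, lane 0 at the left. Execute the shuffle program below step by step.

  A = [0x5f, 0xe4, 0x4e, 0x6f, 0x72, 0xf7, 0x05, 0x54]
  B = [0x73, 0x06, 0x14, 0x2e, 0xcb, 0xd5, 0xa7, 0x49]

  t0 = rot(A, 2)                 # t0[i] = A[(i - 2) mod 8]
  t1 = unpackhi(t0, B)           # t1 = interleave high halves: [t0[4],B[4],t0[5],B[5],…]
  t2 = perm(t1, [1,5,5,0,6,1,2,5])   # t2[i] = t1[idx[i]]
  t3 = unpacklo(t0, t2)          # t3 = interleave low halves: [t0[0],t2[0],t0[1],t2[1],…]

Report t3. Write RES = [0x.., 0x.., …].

→ t0 |05|54|5f|e4|4e|6f|72|f7|
→ t1 |4e|cb|6f|d5|72|a7|f7|49|
→ t2 |cb|a7|a7|4e|f7|cb|6f|a7|
→ t3 |05|cb|54|a7|5f|a7|e4|4e|

RES = [ 0x05  0xcb  0x54  0xa7  0x5f  0xa7  0xe4  0x4e ]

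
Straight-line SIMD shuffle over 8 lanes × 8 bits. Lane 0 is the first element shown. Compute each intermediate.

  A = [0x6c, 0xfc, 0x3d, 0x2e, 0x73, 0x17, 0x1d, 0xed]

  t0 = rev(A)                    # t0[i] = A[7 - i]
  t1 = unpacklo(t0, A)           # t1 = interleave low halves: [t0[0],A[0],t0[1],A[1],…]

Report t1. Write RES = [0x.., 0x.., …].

→ t0 |ed|1d|17|73|2e|3d|fc|6c|
→ t1 |ed|6c|1d|fc|17|3d|73|2e|

RES = [ 0xed  0x6c  0x1d  0xfc  0x17  0x3d  0x73  0x2e ]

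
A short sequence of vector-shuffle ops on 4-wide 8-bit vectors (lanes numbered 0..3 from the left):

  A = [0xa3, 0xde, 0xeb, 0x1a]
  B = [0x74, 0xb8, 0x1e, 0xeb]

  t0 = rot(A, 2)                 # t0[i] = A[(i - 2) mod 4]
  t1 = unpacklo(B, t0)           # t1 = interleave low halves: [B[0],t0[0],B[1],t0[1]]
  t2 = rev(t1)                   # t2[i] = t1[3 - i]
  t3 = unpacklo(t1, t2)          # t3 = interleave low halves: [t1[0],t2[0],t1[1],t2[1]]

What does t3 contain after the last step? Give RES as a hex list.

t0 = [0xeb, 0x1a, 0xa3, 0xde]
t1 = [0x74, 0xeb, 0xb8, 0x1a]
t2 = [0x1a, 0xb8, 0xeb, 0x74]
t3 = [0x74, 0x1a, 0xeb, 0xb8]

RES = [ 0x74  0x1a  0xeb  0xb8 ]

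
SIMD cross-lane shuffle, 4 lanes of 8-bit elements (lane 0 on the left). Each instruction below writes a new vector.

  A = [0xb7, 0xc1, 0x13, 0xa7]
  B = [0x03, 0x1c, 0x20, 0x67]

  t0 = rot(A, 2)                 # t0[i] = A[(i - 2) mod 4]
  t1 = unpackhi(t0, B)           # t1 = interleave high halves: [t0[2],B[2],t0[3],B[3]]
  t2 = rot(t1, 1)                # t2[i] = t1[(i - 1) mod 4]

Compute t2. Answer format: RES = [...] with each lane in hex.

RES = [0x67, 0xb7, 0x20, 0xc1]

t0 = [0x13, 0xa7, 0xb7, 0xc1]
t1 = [0xb7, 0x20, 0xc1, 0x67]
t2 = [0x67, 0xb7, 0x20, 0xc1]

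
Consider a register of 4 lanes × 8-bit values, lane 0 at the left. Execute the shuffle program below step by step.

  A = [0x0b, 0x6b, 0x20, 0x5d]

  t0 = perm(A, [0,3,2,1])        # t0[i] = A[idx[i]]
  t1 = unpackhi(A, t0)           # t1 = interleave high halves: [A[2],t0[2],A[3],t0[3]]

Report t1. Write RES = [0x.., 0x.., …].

RES = [0x20, 0x20, 0x5d, 0x6b]

t0 = [0x0b, 0x5d, 0x20, 0x6b]
t1 = [0x20, 0x20, 0x5d, 0x6b]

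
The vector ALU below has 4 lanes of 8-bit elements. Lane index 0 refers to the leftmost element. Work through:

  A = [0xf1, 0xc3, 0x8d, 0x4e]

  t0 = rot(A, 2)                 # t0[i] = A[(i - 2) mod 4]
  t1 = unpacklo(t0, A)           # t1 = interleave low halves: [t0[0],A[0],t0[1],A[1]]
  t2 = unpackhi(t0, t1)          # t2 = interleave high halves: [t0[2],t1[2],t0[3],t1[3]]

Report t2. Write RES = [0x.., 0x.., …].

RES = [ 0xf1  0x4e  0xc3  0xc3 ]

→ t0 |8d|4e|f1|c3|
→ t1 |8d|f1|4e|c3|
→ t2 |f1|4e|c3|c3|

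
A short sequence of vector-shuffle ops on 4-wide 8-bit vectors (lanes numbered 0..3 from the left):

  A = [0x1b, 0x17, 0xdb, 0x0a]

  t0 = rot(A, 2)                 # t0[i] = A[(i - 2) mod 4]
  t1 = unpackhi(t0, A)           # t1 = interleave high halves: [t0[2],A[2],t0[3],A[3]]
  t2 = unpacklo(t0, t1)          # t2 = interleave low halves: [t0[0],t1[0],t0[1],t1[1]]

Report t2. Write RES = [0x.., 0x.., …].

RES = [ 0xdb  0x1b  0x0a  0xdb ]

t0 = [0xdb, 0x0a, 0x1b, 0x17]
t1 = [0x1b, 0xdb, 0x17, 0x0a]
t2 = [0xdb, 0x1b, 0x0a, 0xdb]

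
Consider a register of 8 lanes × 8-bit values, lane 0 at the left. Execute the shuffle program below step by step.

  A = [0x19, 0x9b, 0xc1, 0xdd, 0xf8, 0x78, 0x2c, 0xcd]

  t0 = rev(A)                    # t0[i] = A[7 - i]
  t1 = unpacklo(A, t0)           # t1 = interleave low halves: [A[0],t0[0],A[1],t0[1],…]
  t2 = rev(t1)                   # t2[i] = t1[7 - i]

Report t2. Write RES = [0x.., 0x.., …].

RES = [ 0xf8  0xdd  0x78  0xc1  0x2c  0x9b  0xcd  0x19 ]

→ t0 |cd|2c|78|f8|dd|c1|9b|19|
→ t1 |19|cd|9b|2c|c1|78|dd|f8|
→ t2 |f8|dd|78|c1|2c|9b|cd|19|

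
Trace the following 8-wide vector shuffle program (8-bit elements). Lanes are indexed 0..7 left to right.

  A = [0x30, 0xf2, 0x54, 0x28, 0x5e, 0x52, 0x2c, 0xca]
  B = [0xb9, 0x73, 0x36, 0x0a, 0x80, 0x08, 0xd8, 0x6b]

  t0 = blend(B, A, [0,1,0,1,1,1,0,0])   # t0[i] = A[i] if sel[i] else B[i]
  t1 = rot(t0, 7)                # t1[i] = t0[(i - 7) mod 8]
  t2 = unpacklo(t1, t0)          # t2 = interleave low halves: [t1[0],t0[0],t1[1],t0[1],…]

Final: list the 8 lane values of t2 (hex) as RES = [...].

RES = [ 0xf2  0xb9  0x36  0xf2  0x28  0x36  0x5e  0x28 ]

t0 = [0xb9, 0xf2, 0x36, 0x28, 0x5e, 0x52, 0xd8, 0x6b]
t1 = [0xf2, 0x36, 0x28, 0x5e, 0x52, 0xd8, 0x6b, 0xb9]
t2 = [0xf2, 0xb9, 0x36, 0xf2, 0x28, 0x36, 0x5e, 0x28]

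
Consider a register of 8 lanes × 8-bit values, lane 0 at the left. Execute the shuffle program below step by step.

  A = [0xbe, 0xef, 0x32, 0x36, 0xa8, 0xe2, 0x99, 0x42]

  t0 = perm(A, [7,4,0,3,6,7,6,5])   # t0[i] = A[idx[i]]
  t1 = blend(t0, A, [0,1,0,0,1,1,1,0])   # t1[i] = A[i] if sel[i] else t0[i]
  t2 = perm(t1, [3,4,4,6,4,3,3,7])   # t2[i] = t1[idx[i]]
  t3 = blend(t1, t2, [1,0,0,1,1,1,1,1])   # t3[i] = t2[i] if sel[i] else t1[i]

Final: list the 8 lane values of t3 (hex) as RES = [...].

→ t0 |42|a8|be|36|99|42|99|e2|
→ t1 |42|ef|be|36|a8|e2|99|e2|
→ t2 |36|a8|a8|99|a8|36|36|e2|
→ t3 |36|ef|be|99|a8|36|36|e2|

RES = [0x36, 0xef, 0xbe, 0x99, 0xa8, 0x36, 0x36, 0xe2]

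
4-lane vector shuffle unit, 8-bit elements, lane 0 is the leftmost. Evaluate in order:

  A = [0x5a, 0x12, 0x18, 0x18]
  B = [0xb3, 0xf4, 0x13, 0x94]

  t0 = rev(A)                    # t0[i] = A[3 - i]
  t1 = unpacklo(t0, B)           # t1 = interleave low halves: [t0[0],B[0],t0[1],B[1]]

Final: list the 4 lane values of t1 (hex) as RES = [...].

  t0: 18 18 12 5a
  t1: 18 b3 18 f4

RES = [ 0x18  0xb3  0x18  0xf4 ]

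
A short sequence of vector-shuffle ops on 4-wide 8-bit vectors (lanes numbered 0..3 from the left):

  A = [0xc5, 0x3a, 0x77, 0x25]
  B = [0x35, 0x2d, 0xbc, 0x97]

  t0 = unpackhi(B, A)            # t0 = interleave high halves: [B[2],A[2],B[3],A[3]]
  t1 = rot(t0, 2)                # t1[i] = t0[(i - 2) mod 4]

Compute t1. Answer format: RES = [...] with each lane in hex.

→ t0 |bc|77|97|25|
→ t1 |97|25|bc|77|

RES = [0x97, 0x25, 0xbc, 0x77]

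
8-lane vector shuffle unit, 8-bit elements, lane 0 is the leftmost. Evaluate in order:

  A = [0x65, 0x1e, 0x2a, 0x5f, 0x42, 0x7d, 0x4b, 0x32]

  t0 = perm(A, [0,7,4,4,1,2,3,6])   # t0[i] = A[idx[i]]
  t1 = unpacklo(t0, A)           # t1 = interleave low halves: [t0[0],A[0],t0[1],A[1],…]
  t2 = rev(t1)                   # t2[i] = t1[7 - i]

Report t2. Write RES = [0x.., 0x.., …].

t0 = [0x65, 0x32, 0x42, 0x42, 0x1e, 0x2a, 0x5f, 0x4b]
t1 = [0x65, 0x65, 0x32, 0x1e, 0x42, 0x2a, 0x42, 0x5f]
t2 = [0x5f, 0x42, 0x2a, 0x42, 0x1e, 0x32, 0x65, 0x65]

RES = [ 0x5f  0x42  0x2a  0x42  0x1e  0x32  0x65  0x65 ]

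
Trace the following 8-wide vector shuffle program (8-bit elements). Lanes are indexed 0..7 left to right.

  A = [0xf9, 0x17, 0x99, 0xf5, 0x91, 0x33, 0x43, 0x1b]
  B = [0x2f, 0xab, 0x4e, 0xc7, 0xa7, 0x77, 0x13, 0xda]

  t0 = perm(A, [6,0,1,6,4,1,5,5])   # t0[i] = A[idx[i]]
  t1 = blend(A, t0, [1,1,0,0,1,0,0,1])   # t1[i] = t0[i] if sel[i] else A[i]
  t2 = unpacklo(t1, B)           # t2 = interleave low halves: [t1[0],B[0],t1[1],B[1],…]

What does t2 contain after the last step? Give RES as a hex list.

RES = [ 0x43  0x2f  0xf9  0xab  0x99  0x4e  0xf5  0xc7 ]

t0 = [0x43, 0xf9, 0x17, 0x43, 0x91, 0x17, 0x33, 0x33]
t1 = [0x43, 0xf9, 0x99, 0xf5, 0x91, 0x33, 0x43, 0x33]
t2 = [0x43, 0x2f, 0xf9, 0xab, 0x99, 0x4e, 0xf5, 0xc7]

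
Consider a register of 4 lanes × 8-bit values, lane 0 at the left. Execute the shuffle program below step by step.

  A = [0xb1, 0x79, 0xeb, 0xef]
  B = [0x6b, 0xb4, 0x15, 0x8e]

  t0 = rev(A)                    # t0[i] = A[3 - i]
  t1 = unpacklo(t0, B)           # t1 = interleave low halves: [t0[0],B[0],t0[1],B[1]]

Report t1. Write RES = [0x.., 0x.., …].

RES = [ 0xef  0x6b  0xeb  0xb4 ]

t0 = [0xef, 0xeb, 0x79, 0xb1]
t1 = [0xef, 0x6b, 0xeb, 0xb4]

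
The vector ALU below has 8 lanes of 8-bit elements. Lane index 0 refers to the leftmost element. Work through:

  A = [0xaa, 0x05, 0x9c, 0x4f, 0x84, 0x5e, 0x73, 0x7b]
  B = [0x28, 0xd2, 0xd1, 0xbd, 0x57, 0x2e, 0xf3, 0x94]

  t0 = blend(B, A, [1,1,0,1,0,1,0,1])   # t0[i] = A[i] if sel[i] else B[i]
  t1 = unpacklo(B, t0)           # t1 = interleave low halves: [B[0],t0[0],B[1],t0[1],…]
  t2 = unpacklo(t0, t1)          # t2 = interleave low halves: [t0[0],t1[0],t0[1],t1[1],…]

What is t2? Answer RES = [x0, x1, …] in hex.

RES = [ 0xaa  0x28  0x05  0xaa  0xd1  0xd2  0x4f  0x05 ]

  t0: aa 05 d1 4f 57 5e f3 7b
  t1: 28 aa d2 05 d1 d1 bd 4f
  t2: aa 28 05 aa d1 d2 4f 05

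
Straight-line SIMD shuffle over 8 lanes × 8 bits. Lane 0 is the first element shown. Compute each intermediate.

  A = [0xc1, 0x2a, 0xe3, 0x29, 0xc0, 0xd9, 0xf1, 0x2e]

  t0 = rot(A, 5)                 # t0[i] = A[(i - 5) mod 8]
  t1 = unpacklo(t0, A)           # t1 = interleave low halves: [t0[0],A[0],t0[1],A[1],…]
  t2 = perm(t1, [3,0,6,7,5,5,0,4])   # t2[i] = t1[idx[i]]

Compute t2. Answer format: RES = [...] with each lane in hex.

→ t0 |29|c0|d9|f1|2e|c1|2a|e3|
→ t1 |29|c1|c0|2a|d9|e3|f1|29|
→ t2 |2a|29|f1|29|e3|e3|29|d9|

RES = [ 0x2a  0x29  0xf1  0x29  0xe3  0xe3  0x29  0xd9 ]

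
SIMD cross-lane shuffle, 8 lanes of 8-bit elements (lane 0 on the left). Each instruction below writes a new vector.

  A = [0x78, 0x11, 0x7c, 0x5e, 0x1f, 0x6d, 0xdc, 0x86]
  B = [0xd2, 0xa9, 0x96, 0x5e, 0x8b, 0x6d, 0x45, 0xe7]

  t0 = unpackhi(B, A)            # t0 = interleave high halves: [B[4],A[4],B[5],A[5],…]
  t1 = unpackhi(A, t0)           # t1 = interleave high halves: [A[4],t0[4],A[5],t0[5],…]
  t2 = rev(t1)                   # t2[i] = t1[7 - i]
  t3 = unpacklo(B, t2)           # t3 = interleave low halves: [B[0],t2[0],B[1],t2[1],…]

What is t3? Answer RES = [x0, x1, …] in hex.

  t0: 8b 1f 6d 6d 45 dc e7 86
  t1: 1f 45 6d dc dc e7 86 86
  t2: 86 86 e7 dc dc 6d 45 1f
  t3: d2 86 a9 86 96 e7 5e dc

RES = [ 0xd2  0x86  0xa9  0x86  0x96  0xe7  0x5e  0xdc ]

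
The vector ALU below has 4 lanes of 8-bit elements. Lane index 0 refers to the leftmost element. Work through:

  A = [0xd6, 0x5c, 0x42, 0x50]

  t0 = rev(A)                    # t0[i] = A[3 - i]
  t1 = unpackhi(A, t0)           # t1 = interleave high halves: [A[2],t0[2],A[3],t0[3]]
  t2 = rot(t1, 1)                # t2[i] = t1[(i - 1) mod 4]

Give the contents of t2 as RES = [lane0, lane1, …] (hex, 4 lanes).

  t0: 50 42 5c d6
  t1: 42 5c 50 d6
  t2: d6 42 5c 50

RES = [0xd6, 0x42, 0x5c, 0x50]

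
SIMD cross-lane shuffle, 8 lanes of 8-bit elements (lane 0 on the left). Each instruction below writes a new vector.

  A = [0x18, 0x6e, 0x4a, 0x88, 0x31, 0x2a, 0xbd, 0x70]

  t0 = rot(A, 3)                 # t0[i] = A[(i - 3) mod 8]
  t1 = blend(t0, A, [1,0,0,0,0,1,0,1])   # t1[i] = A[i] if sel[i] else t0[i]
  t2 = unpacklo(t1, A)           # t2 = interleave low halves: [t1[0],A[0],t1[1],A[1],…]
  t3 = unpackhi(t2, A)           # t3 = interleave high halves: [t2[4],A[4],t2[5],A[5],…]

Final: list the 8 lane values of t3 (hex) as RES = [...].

t0 = [0x2a, 0xbd, 0x70, 0x18, 0x6e, 0x4a, 0x88, 0x31]
t1 = [0x18, 0xbd, 0x70, 0x18, 0x6e, 0x2a, 0x88, 0x70]
t2 = [0x18, 0x18, 0xbd, 0x6e, 0x70, 0x4a, 0x18, 0x88]
t3 = [0x70, 0x31, 0x4a, 0x2a, 0x18, 0xbd, 0x88, 0x70]

RES = [0x70, 0x31, 0x4a, 0x2a, 0x18, 0xbd, 0x88, 0x70]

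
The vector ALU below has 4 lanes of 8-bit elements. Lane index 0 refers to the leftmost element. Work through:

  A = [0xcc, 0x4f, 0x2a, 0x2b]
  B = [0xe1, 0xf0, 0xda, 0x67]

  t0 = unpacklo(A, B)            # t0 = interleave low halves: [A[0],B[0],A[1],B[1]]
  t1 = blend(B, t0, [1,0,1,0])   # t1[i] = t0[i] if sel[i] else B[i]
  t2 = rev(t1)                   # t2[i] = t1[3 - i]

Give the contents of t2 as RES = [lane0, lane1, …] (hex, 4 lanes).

t0 = [0xcc, 0xe1, 0x4f, 0xf0]
t1 = [0xcc, 0xf0, 0x4f, 0x67]
t2 = [0x67, 0x4f, 0xf0, 0xcc]

RES = [ 0x67  0x4f  0xf0  0xcc ]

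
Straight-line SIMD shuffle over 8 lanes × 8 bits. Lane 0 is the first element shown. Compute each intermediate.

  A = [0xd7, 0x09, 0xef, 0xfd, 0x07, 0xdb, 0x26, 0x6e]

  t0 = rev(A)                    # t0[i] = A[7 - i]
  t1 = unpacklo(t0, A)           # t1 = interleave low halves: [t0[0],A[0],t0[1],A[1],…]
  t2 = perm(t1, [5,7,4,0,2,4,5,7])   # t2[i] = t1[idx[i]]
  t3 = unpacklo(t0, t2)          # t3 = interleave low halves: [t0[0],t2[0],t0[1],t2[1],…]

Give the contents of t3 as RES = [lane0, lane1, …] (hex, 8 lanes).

  t0: 6e 26 db 07 fd ef 09 d7
  t1: 6e d7 26 09 db ef 07 fd
  t2: ef fd db 6e 26 db ef fd
  t3: 6e ef 26 fd db db 07 6e

RES = [ 0x6e  0xef  0x26  0xfd  0xdb  0xdb  0x07  0x6e ]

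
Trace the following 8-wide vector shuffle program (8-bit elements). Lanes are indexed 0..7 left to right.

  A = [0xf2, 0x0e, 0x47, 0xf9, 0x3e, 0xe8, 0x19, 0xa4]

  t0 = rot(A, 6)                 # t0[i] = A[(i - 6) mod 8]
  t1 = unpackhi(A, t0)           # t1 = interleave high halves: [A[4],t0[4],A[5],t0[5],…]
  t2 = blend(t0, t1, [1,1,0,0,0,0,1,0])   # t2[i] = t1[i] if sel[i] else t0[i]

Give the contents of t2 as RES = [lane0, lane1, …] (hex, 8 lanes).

RES = [ 0x3e  0x19  0x3e  0xe8  0x19  0xa4  0xa4  0x0e ]

→ t0 |47|f9|3e|e8|19|a4|f2|0e|
→ t1 |3e|19|e8|a4|19|f2|a4|0e|
→ t2 |3e|19|3e|e8|19|a4|a4|0e|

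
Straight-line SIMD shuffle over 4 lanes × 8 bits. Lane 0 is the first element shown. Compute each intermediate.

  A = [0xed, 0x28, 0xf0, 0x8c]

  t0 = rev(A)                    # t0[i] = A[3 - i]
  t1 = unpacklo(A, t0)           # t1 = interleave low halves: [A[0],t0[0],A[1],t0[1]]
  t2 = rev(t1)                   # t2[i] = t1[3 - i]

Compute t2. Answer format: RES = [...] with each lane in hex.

→ t0 |8c|f0|28|ed|
→ t1 |ed|8c|28|f0|
→ t2 |f0|28|8c|ed|

RES = [0xf0, 0x28, 0x8c, 0xed]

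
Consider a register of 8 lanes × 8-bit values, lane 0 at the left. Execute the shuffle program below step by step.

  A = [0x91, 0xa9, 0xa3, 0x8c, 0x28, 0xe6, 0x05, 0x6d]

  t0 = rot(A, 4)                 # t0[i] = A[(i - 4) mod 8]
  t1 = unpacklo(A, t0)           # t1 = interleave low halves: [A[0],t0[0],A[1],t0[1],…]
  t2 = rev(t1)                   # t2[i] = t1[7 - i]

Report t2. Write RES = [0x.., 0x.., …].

RES = [0x6d, 0x8c, 0x05, 0xa3, 0xe6, 0xa9, 0x28, 0x91]

t0 = [0x28, 0xe6, 0x05, 0x6d, 0x91, 0xa9, 0xa3, 0x8c]
t1 = [0x91, 0x28, 0xa9, 0xe6, 0xa3, 0x05, 0x8c, 0x6d]
t2 = [0x6d, 0x8c, 0x05, 0xa3, 0xe6, 0xa9, 0x28, 0x91]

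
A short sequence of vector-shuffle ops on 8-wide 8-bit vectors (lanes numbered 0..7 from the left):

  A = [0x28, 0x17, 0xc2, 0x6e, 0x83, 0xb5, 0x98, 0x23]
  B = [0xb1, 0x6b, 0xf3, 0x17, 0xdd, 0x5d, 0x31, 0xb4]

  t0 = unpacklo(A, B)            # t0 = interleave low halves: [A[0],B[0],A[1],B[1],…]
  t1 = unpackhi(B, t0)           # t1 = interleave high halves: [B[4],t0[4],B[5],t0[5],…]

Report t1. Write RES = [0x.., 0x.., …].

  t0: 28 b1 17 6b c2 f3 6e 17
  t1: dd c2 5d f3 31 6e b4 17

RES = [ 0xdd  0xc2  0x5d  0xf3  0x31  0x6e  0xb4  0x17 ]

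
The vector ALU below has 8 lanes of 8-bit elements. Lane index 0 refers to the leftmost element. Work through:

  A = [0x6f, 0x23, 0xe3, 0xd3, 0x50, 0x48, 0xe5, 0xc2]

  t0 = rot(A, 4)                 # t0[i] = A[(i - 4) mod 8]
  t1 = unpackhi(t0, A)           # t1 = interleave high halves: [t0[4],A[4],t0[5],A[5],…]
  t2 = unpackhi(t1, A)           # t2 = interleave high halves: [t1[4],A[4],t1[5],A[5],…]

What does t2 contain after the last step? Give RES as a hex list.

RES = [0xe3, 0x50, 0xe5, 0x48, 0xd3, 0xe5, 0xc2, 0xc2]

t0 = [0x50, 0x48, 0xe5, 0xc2, 0x6f, 0x23, 0xe3, 0xd3]
t1 = [0x6f, 0x50, 0x23, 0x48, 0xe3, 0xe5, 0xd3, 0xc2]
t2 = [0xe3, 0x50, 0xe5, 0x48, 0xd3, 0xe5, 0xc2, 0xc2]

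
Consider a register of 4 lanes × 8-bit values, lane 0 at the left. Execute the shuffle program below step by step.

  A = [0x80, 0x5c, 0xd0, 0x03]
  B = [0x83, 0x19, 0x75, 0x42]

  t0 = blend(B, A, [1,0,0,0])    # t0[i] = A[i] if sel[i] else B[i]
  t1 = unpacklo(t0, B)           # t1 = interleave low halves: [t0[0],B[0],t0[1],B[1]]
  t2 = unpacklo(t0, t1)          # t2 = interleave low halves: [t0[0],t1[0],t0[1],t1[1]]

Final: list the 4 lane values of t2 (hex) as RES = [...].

→ t0 |80|19|75|42|
→ t1 |80|83|19|19|
→ t2 |80|80|19|83|

RES = [0x80, 0x80, 0x19, 0x83]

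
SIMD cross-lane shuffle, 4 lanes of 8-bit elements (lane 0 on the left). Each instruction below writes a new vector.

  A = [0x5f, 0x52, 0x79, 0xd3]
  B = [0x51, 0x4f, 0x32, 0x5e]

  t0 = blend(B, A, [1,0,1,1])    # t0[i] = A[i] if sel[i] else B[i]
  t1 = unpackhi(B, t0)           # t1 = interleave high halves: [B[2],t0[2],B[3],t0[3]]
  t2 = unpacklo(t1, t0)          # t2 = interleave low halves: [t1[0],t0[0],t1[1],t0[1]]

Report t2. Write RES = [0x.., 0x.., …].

RES = [0x32, 0x5f, 0x79, 0x4f]

t0 = [0x5f, 0x4f, 0x79, 0xd3]
t1 = [0x32, 0x79, 0x5e, 0xd3]
t2 = [0x32, 0x5f, 0x79, 0x4f]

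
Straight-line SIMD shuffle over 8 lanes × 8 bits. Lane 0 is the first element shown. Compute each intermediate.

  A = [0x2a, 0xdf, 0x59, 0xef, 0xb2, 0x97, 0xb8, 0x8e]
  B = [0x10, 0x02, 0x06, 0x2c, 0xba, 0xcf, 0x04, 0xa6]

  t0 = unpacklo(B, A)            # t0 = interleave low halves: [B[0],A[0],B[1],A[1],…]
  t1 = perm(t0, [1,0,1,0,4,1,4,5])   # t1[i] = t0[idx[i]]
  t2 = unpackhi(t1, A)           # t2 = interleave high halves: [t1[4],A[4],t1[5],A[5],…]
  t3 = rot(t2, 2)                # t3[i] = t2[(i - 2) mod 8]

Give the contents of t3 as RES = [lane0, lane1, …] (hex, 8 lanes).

RES = [0x59, 0x8e, 0x06, 0xb2, 0x2a, 0x97, 0x06, 0xb8]

  t0: 10 2a 02 df 06 59 2c ef
  t1: 2a 10 2a 10 06 2a 06 59
  t2: 06 b2 2a 97 06 b8 59 8e
  t3: 59 8e 06 b2 2a 97 06 b8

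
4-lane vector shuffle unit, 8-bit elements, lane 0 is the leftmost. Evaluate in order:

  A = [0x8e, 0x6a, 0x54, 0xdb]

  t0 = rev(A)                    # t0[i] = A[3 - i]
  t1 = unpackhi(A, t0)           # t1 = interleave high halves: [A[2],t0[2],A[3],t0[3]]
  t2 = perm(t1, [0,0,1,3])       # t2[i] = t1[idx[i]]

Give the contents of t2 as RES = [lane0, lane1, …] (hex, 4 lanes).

t0 = [0xdb, 0x54, 0x6a, 0x8e]
t1 = [0x54, 0x6a, 0xdb, 0x8e]
t2 = [0x54, 0x54, 0x6a, 0x8e]

RES = [0x54, 0x54, 0x6a, 0x8e]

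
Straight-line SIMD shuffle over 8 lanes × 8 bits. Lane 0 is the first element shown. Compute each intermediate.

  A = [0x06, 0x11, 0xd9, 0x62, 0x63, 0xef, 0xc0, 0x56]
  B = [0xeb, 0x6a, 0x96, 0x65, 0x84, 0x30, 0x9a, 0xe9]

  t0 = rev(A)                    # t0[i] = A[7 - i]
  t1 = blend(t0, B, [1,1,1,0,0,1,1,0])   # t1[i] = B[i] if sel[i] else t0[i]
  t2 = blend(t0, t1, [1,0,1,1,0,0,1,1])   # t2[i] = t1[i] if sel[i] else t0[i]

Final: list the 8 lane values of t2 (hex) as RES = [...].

RES = [0xeb, 0xc0, 0x96, 0x63, 0x62, 0xd9, 0x9a, 0x06]

  t0: 56 c0 ef 63 62 d9 11 06
  t1: eb 6a 96 63 62 30 9a 06
  t2: eb c0 96 63 62 d9 9a 06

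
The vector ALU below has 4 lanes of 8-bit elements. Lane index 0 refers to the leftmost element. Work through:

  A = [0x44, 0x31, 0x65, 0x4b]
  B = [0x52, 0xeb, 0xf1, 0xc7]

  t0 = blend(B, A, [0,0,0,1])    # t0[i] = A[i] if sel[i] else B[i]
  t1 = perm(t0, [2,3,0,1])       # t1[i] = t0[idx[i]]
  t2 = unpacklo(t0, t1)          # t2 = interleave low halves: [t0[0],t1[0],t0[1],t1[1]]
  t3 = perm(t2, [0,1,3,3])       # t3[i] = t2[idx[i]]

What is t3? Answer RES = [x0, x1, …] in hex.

RES = [0x52, 0xf1, 0x4b, 0x4b]

t0 = [0x52, 0xeb, 0xf1, 0x4b]
t1 = [0xf1, 0x4b, 0x52, 0xeb]
t2 = [0x52, 0xf1, 0xeb, 0x4b]
t3 = [0x52, 0xf1, 0x4b, 0x4b]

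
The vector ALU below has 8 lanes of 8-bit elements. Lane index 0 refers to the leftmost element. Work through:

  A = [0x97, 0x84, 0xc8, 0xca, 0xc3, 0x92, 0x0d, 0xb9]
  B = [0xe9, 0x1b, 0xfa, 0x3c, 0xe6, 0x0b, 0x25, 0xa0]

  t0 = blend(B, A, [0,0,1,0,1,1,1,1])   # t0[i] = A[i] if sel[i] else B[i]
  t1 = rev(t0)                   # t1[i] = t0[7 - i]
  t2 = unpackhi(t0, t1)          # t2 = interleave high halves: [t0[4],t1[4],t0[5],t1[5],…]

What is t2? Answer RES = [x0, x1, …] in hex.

RES = [ 0xc3  0x3c  0x92  0xc8  0x0d  0x1b  0xb9  0xe9 ]

→ t0 |e9|1b|c8|3c|c3|92|0d|b9|
→ t1 |b9|0d|92|c3|3c|c8|1b|e9|
→ t2 |c3|3c|92|c8|0d|1b|b9|e9|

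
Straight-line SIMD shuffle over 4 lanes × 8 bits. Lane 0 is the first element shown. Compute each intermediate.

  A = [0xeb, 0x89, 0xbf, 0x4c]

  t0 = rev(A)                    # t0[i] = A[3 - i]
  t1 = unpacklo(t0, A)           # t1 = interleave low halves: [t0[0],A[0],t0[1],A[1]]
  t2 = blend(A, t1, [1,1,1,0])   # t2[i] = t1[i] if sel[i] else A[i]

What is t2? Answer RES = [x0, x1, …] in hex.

  t0: 4c bf 89 eb
  t1: 4c eb bf 89
  t2: 4c eb bf 4c

RES = [ 0x4c  0xeb  0xbf  0x4c ]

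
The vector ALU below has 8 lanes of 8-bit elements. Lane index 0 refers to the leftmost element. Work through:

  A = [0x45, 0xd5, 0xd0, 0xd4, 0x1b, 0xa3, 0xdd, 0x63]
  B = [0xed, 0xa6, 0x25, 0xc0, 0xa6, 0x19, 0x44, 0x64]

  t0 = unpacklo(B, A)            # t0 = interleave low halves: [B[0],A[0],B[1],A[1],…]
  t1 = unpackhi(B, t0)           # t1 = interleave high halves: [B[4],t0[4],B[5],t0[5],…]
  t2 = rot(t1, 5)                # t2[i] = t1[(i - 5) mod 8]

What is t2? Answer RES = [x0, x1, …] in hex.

→ t0 |ed|45|a6|d5|25|d0|c0|d4|
→ t1 |a6|25|19|d0|44|c0|64|d4|
→ t2 |d0|44|c0|64|d4|a6|25|19|

RES = [ 0xd0  0x44  0xc0  0x64  0xd4  0xa6  0x25  0x19 ]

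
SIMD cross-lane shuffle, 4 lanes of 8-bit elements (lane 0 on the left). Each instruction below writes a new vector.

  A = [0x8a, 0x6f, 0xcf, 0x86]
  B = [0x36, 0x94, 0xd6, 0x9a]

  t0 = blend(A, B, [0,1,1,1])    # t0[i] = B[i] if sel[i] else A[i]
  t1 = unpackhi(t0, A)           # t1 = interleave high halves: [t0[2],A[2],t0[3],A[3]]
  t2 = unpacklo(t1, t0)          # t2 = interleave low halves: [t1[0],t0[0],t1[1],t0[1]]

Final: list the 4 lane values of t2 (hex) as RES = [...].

  t0: 8a 94 d6 9a
  t1: d6 cf 9a 86
  t2: d6 8a cf 94

RES = [ 0xd6  0x8a  0xcf  0x94 ]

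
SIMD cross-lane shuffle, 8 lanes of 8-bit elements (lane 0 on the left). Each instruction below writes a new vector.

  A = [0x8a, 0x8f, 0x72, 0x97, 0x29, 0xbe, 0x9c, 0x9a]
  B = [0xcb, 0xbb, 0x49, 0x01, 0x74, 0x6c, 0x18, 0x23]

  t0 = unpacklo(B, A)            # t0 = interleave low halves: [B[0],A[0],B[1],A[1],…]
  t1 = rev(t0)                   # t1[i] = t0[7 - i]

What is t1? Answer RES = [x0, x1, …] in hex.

RES = [0x97, 0x01, 0x72, 0x49, 0x8f, 0xbb, 0x8a, 0xcb]

→ t0 |cb|8a|bb|8f|49|72|01|97|
→ t1 |97|01|72|49|8f|bb|8a|cb|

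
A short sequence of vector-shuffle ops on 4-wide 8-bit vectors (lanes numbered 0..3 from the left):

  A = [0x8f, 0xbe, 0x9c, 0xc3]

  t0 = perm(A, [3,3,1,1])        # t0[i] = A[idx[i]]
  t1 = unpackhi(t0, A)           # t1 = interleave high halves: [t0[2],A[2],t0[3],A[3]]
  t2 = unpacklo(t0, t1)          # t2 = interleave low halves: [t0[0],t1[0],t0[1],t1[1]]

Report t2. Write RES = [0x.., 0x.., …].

→ t0 |c3|c3|be|be|
→ t1 |be|9c|be|c3|
→ t2 |c3|be|c3|9c|

RES = [0xc3, 0xbe, 0xc3, 0x9c]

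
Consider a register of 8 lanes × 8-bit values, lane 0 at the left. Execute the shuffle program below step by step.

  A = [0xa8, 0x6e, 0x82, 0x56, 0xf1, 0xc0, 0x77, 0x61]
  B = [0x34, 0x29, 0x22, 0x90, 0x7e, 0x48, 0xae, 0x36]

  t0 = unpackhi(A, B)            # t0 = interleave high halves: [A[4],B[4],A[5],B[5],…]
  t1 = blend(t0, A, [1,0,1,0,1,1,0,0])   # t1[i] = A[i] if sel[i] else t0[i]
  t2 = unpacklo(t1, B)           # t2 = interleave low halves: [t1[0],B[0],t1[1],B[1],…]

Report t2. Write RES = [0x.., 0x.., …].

RES = [0xa8, 0x34, 0x7e, 0x29, 0x82, 0x22, 0x48, 0x90]

  t0: f1 7e c0 48 77 ae 61 36
  t1: a8 7e 82 48 f1 c0 61 36
  t2: a8 34 7e 29 82 22 48 90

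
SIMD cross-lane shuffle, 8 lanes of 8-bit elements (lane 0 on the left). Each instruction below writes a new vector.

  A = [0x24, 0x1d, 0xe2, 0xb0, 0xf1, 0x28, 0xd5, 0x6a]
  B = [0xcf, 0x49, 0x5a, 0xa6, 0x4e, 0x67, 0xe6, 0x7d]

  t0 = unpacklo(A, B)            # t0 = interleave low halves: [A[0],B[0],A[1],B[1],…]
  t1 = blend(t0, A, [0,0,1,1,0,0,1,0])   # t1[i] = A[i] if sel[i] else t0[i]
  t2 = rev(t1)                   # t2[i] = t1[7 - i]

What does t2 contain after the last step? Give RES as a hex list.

  t0: 24 cf 1d 49 e2 5a b0 a6
  t1: 24 cf e2 b0 e2 5a d5 a6
  t2: a6 d5 5a e2 b0 e2 cf 24

RES = [ 0xa6  0xd5  0x5a  0xe2  0xb0  0xe2  0xcf  0x24 ]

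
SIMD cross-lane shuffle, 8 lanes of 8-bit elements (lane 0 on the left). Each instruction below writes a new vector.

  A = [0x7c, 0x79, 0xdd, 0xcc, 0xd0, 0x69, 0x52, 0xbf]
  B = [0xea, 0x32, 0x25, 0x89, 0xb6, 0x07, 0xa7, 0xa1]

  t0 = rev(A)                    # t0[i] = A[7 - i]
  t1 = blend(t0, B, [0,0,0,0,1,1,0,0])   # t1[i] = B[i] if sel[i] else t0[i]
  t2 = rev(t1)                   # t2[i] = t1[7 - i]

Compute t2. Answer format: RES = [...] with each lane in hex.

t0 = [0xbf, 0x52, 0x69, 0xd0, 0xcc, 0xdd, 0x79, 0x7c]
t1 = [0xbf, 0x52, 0x69, 0xd0, 0xb6, 0x07, 0x79, 0x7c]
t2 = [0x7c, 0x79, 0x07, 0xb6, 0xd0, 0x69, 0x52, 0xbf]

RES = [ 0x7c  0x79  0x07  0xb6  0xd0  0x69  0x52  0xbf ]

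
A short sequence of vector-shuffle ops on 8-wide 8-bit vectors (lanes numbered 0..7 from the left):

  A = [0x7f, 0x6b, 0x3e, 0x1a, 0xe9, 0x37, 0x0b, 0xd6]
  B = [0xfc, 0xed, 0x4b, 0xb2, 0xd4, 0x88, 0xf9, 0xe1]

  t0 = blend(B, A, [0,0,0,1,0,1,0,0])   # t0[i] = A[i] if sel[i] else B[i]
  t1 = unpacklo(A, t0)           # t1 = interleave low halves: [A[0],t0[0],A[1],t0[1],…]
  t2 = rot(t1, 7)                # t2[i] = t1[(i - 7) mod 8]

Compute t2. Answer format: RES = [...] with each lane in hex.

→ t0 |fc|ed|4b|1a|d4|37|f9|e1|
→ t1 |7f|fc|6b|ed|3e|4b|1a|1a|
→ t2 |fc|6b|ed|3e|4b|1a|1a|7f|

RES = [0xfc, 0x6b, 0xed, 0x3e, 0x4b, 0x1a, 0x1a, 0x7f]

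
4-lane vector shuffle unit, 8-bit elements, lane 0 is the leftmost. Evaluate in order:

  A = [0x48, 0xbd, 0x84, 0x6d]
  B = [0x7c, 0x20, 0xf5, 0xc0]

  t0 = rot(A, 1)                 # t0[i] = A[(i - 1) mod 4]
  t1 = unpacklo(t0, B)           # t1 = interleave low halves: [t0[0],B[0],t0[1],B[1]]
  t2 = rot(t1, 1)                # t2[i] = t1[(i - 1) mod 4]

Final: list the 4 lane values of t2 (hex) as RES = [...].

RES = [ 0x20  0x6d  0x7c  0x48 ]

t0 = [0x6d, 0x48, 0xbd, 0x84]
t1 = [0x6d, 0x7c, 0x48, 0x20]
t2 = [0x20, 0x6d, 0x7c, 0x48]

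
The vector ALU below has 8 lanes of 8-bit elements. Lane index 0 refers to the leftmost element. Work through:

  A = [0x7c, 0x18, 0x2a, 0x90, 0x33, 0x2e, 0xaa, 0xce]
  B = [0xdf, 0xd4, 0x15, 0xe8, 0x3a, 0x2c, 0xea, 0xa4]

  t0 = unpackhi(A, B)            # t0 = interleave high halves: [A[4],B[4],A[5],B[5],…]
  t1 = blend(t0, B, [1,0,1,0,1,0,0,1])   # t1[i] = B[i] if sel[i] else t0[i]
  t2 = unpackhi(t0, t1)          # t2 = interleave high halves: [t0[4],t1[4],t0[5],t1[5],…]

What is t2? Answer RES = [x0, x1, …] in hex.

t0 = [0x33, 0x3a, 0x2e, 0x2c, 0xaa, 0xea, 0xce, 0xa4]
t1 = [0xdf, 0x3a, 0x15, 0x2c, 0x3a, 0xea, 0xce, 0xa4]
t2 = [0xaa, 0x3a, 0xea, 0xea, 0xce, 0xce, 0xa4, 0xa4]

RES = [ 0xaa  0x3a  0xea  0xea  0xce  0xce  0xa4  0xa4 ]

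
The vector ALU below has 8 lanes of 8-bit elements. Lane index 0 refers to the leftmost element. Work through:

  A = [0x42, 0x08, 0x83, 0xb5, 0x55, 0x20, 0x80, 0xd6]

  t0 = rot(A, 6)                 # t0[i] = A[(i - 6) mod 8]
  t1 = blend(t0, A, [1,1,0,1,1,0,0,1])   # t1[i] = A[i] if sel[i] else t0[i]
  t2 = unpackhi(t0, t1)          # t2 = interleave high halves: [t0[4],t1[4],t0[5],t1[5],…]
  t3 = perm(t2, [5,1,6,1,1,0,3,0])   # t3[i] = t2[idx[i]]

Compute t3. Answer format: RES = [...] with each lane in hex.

  t0: 83 b5 55 20 80 d6 42 08
  t1: 42 08 55 b5 55 d6 42 d6
  t2: 80 55 d6 d6 42 42 08 d6
  t3: 42 55 08 55 55 80 d6 80

RES = [ 0x42  0x55  0x08  0x55  0x55  0x80  0xd6  0x80 ]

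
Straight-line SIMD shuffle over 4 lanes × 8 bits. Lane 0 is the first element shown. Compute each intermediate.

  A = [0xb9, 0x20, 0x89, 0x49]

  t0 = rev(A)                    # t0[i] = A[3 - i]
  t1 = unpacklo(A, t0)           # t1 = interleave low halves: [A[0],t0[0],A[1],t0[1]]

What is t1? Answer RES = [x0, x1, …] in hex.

→ t0 |49|89|20|b9|
→ t1 |b9|49|20|89|

RES = [0xb9, 0x49, 0x20, 0x89]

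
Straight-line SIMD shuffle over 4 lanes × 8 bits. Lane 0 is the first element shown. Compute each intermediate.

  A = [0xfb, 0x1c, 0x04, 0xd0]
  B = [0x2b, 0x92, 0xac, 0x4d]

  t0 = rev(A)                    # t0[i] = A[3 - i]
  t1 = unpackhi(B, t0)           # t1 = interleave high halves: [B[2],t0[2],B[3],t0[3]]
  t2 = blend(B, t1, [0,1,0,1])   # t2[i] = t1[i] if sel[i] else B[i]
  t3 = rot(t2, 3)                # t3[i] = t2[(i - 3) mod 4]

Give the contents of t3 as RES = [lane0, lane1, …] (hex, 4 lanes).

t0 = [0xd0, 0x04, 0x1c, 0xfb]
t1 = [0xac, 0x1c, 0x4d, 0xfb]
t2 = [0x2b, 0x1c, 0xac, 0xfb]
t3 = [0x1c, 0xac, 0xfb, 0x2b]

RES = [0x1c, 0xac, 0xfb, 0x2b]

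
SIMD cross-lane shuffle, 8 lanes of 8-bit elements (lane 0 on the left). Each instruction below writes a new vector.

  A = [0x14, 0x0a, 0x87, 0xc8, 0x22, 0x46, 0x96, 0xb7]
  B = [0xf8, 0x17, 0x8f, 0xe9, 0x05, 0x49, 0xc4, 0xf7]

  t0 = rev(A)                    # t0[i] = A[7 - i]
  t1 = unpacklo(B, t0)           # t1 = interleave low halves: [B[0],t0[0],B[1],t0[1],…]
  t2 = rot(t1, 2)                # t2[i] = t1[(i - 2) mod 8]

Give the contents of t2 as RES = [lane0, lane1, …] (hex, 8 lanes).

  t0: b7 96 46 22 c8 87 0a 14
  t1: f8 b7 17 96 8f 46 e9 22
  t2: e9 22 f8 b7 17 96 8f 46

RES = [0xe9, 0x22, 0xf8, 0xb7, 0x17, 0x96, 0x8f, 0x46]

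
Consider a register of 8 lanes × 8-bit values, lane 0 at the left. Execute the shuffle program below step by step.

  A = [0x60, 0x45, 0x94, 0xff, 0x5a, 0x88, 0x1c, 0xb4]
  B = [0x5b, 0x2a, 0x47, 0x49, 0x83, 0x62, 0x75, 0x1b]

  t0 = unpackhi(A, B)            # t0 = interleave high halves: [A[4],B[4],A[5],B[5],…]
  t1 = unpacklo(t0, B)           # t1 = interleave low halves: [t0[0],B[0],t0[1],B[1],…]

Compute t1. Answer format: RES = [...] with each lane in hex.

→ t0 |5a|83|88|62|1c|75|b4|1b|
→ t1 |5a|5b|83|2a|88|47|62|49|

RES = [ 0x5a  0x5b  0x83  0x2a  0x88  0x47  0x62  0x49 ]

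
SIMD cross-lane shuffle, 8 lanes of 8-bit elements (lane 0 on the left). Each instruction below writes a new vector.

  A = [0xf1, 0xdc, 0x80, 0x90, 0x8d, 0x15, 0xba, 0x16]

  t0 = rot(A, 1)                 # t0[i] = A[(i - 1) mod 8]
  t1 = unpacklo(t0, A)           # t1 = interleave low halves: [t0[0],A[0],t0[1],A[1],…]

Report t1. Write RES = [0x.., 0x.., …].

t0 = [0x16, 0xf1, 0xdc, 0x80, 0x90, 0x8d, 0x15, 0xba]
t1 = [0x16, 0xf1, 0xf1, 0xdc, 0xdc, 0x80, 0x80, 0x90]

RES = [ 0x16  0xf1  0xf1  0xdc  0xdc  0x80  0x80  0x90 ]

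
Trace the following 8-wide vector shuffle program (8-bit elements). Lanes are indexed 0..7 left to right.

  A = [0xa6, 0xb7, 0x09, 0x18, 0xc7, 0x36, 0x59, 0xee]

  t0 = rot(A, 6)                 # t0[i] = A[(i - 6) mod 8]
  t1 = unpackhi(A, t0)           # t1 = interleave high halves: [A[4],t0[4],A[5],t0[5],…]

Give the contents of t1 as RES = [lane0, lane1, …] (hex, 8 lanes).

  t0: 09 18 c7 36 59 ee a6 b7
  t1: c7 59 36 ee 59 a6 ee b7

RES = [ 0xc7  0x59  0x36  0xee  0x59  0xa6  0xee  0xb7 ]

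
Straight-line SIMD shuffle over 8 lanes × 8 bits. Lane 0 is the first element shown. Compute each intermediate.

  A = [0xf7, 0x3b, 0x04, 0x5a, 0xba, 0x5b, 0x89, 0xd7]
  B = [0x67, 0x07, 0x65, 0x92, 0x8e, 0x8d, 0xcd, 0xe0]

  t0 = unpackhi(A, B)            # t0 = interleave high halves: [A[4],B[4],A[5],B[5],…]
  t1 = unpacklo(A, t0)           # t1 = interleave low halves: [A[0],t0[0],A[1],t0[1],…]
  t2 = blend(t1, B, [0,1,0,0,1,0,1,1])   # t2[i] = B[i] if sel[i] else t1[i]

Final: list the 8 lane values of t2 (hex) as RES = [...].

→ t0 |ba|8e|5b|8d|89|cd|d7|e0|
→ t1 |f7|ba|3b|8e|04|5b|5a|8d|
→ t2 |f7|07|3b|8e|8e|5b|cd|e0|

RES = [0xf7, 0x07, 0x3b, 0x8e, 0x8e, 0x5b, 0xcd, 0xe0]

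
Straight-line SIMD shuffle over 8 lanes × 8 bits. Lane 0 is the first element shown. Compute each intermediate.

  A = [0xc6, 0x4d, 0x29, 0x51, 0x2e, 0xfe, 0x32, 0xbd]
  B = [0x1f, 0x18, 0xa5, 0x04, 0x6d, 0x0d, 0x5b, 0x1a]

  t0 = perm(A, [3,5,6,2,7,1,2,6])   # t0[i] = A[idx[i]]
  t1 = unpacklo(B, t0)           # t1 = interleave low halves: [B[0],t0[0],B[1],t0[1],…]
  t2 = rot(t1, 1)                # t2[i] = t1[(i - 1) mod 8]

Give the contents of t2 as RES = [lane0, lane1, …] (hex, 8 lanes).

→ t0 |51|fe|32|29|bd|4d|29|32|
→ t1 |1f|51|18|fe|a5|32|04|29|
→ t2 |29|1f|51|18|fe|a5|32|04|

RES = [ 0x29  0x1f  0x51  0x18  0xfe  0xa5  0x32  0x04 ]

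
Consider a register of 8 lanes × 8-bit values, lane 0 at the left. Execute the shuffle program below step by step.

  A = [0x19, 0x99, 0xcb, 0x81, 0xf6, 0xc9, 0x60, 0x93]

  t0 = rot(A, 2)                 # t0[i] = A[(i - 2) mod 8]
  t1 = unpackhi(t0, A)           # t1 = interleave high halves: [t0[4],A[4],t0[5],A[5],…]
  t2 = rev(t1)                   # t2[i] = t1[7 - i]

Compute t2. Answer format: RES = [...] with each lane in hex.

RES = [ 0x93  0xc9  0x60  0xf6  0xc9  0x81  0xf6  0xcb ]

→ t0 |60|93|19|99|cb|81|f6|c9|
→ t1 |cb|f6|81|c9|f6|60|c9|93|
→ t2 |93|c9|60|f6|c9|81|f6|cb|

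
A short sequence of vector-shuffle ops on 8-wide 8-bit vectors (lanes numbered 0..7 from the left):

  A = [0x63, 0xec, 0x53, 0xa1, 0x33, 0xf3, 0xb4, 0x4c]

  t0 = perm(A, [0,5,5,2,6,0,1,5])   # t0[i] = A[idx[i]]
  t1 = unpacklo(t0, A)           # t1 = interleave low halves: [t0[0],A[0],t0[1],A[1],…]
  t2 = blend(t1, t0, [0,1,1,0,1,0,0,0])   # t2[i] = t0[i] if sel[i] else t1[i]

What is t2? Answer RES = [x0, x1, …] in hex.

t0 = [0x63, 0xf3, 0xf3, 0x53, 0xb4, 0x63, 0xec, 0xf3]
t1 = [0x63, 0x63, 0xf3, 0xec, 0xf3, 0x53, 0x53, 0xa1]
t2 = [0x63, 0xf3, 0xf3, 0xec, 0xb4, 0x53, 0x53, 0xa1]

RES = [ 0x63  0xf3  0xf3  0xec  0xb4  0x53  0x53  0xa1 ]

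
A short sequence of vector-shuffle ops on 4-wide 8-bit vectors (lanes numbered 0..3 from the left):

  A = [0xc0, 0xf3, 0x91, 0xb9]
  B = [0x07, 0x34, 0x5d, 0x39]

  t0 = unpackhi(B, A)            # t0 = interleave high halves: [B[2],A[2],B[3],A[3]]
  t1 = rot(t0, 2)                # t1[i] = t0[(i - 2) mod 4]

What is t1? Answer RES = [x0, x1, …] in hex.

  t0: 5d 91 39 b9
  t1: 39 b9 5d 91

RES = [0x39, 0xb9, 0x5d, 0x91]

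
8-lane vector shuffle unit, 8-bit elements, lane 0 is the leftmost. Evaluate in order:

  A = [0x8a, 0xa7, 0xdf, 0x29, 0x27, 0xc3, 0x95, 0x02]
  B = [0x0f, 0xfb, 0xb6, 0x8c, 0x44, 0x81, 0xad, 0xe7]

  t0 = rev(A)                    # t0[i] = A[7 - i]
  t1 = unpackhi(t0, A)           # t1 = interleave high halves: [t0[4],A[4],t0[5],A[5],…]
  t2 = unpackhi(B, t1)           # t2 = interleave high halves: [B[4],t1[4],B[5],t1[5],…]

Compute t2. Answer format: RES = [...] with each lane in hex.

→ t0 |02|95|c3|27|29|df|a7|8a|
→ t1 |29|27|df|c3|a7|95|8a|02|
→ t2 |44|a7|81|95|ad|8a|e7|02|

RES = [ 0x44  0xa7  0x81  0x95  0xad  0x8a  0xe7  0x02 ]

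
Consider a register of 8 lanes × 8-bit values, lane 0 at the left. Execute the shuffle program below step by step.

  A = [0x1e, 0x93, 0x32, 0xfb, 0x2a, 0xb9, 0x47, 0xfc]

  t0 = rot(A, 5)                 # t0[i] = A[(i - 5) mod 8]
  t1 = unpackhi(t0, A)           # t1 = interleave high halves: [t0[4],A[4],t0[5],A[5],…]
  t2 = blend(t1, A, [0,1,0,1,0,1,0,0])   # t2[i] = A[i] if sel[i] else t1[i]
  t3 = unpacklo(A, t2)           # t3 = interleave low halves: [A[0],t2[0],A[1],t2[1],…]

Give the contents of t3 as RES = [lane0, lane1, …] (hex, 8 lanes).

t0 = [0xfb, 0x2a, 0xb9, 0x47, 0xfc, 0x1e, 0x93, 0x32]
t1 = [0xfc, 0x2a, 0x1e, 0xb9, 0x93, 0x47, 0x32, 0xfc]
t2 = [0xfc, 0x93, 0x1e, 0xfb, 0x93, 0xb9, 0x32, 0xfc]
t3 = [0x1e, 0xfc, 0x93, 0x93, 0x32, 0x1e, 0xfb, 0xfb]

RES = [ 0x1e  0xfc  0x93  0x93  0x32  0x1e  0xfb  0xfb ]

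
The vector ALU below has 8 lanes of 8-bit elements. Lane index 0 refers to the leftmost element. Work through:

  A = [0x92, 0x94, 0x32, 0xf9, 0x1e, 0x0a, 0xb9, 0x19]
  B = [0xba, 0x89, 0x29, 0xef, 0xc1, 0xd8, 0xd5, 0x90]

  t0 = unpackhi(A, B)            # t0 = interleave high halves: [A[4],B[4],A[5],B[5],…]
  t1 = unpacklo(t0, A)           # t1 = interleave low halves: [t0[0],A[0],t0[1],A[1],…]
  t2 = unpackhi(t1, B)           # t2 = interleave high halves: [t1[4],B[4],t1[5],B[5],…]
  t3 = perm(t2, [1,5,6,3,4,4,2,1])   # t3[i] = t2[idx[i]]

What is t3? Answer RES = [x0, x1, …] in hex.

→ t0 |1e|c1|0a|d8|b9|d5|19|90|
→ t1 |1e|92|c1|94|0a|32|d8|f9|
→ t2 |0a|c1|32|d8|d8|d5|f9|90|
→ t3 |c1|d5|f9|d8|d8|d8|32|c1|

RES = [0xc1, 0xd5, 0xf9, 0xd8, 0xd8, 0xd8, 0x32, 0xc1]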